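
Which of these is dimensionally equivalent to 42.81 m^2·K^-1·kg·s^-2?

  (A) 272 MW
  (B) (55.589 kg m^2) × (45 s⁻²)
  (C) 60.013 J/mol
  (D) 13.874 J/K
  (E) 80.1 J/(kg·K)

(D)

Reference: kg·m²·s⁻²·K⁻¹.
Each option:
  (A) W = J·s⁻¹ = kg·m²·s⁻³
  (B) [kg·m²] · [s⁻²] = kg·m²·s⁻²
  (C) J·mol⁻¹ = N·m·mol⁻¹ = kg·m²·s⁻²·mol⁻¹
  (D) J·K⁻¹ = N·m·K⁻¹ = kg·m²·s⁻²·K⁻¹  ← same
  (E) J·kg⁻¹·K⁻¹ = N·m·kg⁻¹·K⁻¹ = m²·s⁻²·K⁻¹
Only (D) matches kg·m²·s⁻²·K⁻¹.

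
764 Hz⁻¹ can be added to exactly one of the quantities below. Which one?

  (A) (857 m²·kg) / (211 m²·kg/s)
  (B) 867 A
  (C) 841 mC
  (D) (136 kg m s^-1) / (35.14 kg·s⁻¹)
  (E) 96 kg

(A)

Reference: Hz⁻¹ = (s⁻¹)⁻¹ = s.
Each option:
  (A) [kg·m²] / [kg·m²·s⁻¹] = s  ← same
  (B) A
  (C) C = s·A
  (D) [kg·m·s⁻¹] / [kg·s⁻¹] = m
  (E) kg
Only (A) matches s.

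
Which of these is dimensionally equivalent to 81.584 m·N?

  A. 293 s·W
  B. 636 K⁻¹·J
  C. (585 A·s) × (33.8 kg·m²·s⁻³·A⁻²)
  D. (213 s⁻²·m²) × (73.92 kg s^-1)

Reference: N·m = kg·m·s⁻²·m = kg·m²·s⁻².
Each option:
  A. W·s = J·s⁻¹·s = kg·m²·s⁻²  ← same
  B. J·K⁻¹ = N·m·K⁻¹ = kg·m²·s⁻²·K⁻¹
  C. [s·A] · [kg·m²·s⁻³·A⁻²] = kg·m²·s⁻²·A⁻¹
  D. [m²·s⁻²] · [kg·s⁻¹] = kg·m²·s⁻³
Only A. matches kg·m²·s⁻².

A.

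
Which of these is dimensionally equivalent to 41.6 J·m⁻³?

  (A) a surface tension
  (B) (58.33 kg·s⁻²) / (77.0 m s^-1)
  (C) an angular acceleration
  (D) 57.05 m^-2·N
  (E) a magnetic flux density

Reference: J·m⁻³ = N·m·m⁻³ = kg·m⁻¹·s⁻².
Each option:
  (A) [surface tension] = kg·s⁻²
  (B) [kg·s⁻²] / [m·s⁻¹] = kg·m⁻¹·s⁻¹
  (C) [angular acceleration] = s⁻²
  (D) N·m⁻² = kg·m·s⁻²·m⁻² = kg·m⁻¹·s⁻²  ← same
  (E) [magnetic flux density] = kg·s⁻²·A⁻¹
Only (D) matches kg·m⁻¹·s⁻².

(D)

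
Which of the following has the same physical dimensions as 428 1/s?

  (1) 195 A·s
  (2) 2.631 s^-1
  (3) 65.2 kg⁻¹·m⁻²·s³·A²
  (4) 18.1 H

(2)

Reference: s⁻¹.
Each option:
  (1) A·s = s·A
  (2) s⁻¹  ← same
  (3) kg⁻¹·m⁻²·s³·A²
  (4) H = V·s·A⁻¹ = kg·m²·s⁻²·A⁻²
Only (2) matches s⁻¹.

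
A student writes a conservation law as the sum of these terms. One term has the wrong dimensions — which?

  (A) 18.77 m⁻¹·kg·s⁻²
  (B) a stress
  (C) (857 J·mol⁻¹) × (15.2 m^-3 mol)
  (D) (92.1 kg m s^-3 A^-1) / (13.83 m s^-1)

In SI base units:
  (A) kg·m⁻¹·s⁻²
  (B) [stress] = kg·m⁻¹·s⁻²
  (C) [kg·m²·s⁻²·mol⁻¹] · [m⁻³·mol] = kg·m⁻¹·s⁻²
  (D) [kg·m·s⁻³·A⁻¹] / [m·s⁻¹] = kg·s⁻²·A⁻¹
All reduce to kg·m⁻¹·s⁻² except (D), which is kg·s⁻²·A⁻¹.

(D)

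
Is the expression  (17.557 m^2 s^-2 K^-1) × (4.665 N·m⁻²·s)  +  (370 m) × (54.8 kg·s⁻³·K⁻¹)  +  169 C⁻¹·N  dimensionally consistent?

No

Work out the base dimensions of each:
  (17.557 m^2 s^-2 K^-1) × (4.665 N·m⁻²·s):  [m²·s⁻²·K⁻¹] · [kg·m⁻¹·s⁻¹] = kg·m·s⁻³·K⁻¹
  (370 m) × (54.8 kg·s⁻³·K⁻¹):  [m] · [kg·s⁻³·K⁻¹] = kg·m·s⁻³·K⁻¹
  169 C⁻¹·N:  N·C⁻¹ = kg·m·s⁻²·(s·A)⁻¹ = kg·m·s⁻³·A⁻¹
The terms do not share a single dimension (kg·m·s⁻³·A⁻¹ vs kg·m·s⁻³·K⁻¹).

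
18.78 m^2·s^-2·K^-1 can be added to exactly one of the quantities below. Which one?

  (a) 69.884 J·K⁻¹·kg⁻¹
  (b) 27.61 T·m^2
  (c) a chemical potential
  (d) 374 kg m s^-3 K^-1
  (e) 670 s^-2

Reference: m²·s⁻²·K⁻¹.
Each option:
  (a) J·kg⁻¹·K⁻¹ = N·m·kg⁻¹·K⁻¹ = m²·s⁻²·K⁻¹  ← same
  (b) T·m² = Wb·m⁻²·m² = kg·m²·s⁻²·A⁻¹
  (c) [chemical potential] = kg·m²·s⁻²·mol⁻¹
  (d) kg·m·s⁻³·K⁻¹
  (e) s⁻²
Only (a) matches m²·s⁻²·K⁻¹.

(a)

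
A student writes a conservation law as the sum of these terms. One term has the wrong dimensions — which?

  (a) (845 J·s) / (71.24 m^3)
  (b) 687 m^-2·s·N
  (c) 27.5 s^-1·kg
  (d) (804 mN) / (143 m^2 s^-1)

(c)

Dimensions:
  (a) [kg·m²·s⁻¹] / [m³] = kg·m⁻¹·s⁻¹
  (b) N·s·m⁻² = kg·m·s⁻²·s·m⁻² = kg·m⁻¹·s⁻¹
  (c) kg·s⁻¹
  (d) [kg·m·s⁻²] / [m²·s⁻¹] = kg·m⁻¹·s⁻¹
All reduce to kg·m⁻¹·s⁻¹ except (c), which is kg·s⁻¹.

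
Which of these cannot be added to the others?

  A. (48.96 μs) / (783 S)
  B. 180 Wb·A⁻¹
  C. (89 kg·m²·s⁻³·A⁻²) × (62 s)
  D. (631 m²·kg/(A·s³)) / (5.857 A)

In SI base units:
  A. [s] / [kg⁻¹·m⁻²·s³·A²] = kg·m²·s⁻²·A⁻²
  B. Wb·A⁻¹ = V·s·A⁻¹ = kg·m²·s⁻²·A⁻²
  C. [kg·m²·s⁻³·A⁻²] · [s] = kg·m²·s⁻²·A⁻²
  D. [kg·m²·s⁻³·A⁻¹] / [A] = kg·m²·s⁻³·A⁻²
All reduce to kg·m²·s⁻²·A⁻² except D., which is kg·m²·s⁻³·A⁻².

D.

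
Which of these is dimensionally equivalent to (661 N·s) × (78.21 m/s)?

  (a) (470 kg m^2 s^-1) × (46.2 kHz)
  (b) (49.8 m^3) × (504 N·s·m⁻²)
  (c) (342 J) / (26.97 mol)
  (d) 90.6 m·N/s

(a)

Reference: [kg·m·s⁻¹] · [m·s⁻¹] = kg·m²·s⁻².
Each option:
  (a) [kg·m²·s⁻¹] · [s⁻¹] = kg·m²·s⁻²  ← same
  (b) [m³] · [kg·m⁻¹·s⁻¹] = kg·m²·s⁻¹
  (c) [kg·m²·s⁻²] / [mol] = kg·m²·s⁻²·mol⁻¹
  (d) N·m·s⁻¹ = kg·m·s⁻²·m·s⁻¹ = kg·m²·s⁻³
Only (a) matches kg·m²·s⁻².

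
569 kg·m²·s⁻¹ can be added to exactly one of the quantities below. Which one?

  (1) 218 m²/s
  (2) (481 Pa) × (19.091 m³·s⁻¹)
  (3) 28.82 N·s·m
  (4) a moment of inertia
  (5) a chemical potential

(3)

Reference: kg·m²·s⁻¹.
Each option:
  (1) m²·s⁻¹
  (2) [kg·m⁻¹·s⁻²] · [m³·s⁻¹] = kg·m²·s⁻³
  (3) N·m·s = kg·m·s⁻²·m·s = kg·m²·s⁻¹  ← same
  (4) [moment of inertia] = kg·m²
  (5) [chemical potential] = kg·m²·s⁻²·mol⁻¹
Only (3) matches kg·m²·s⁻¹.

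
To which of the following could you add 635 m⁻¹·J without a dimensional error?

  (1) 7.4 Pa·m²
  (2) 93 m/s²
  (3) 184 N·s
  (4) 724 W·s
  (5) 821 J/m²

(1)

Reference: J·m⁻¹ = N·m·m⁻¹ = kg·m·s⁻².
Each option:
  (1) Pa·m² = N·m⁻²·m² = kg·m·s⁻²  ← same
  (2) m·s⁻²
  (3) N·s = kg·m·s⁻²·s = kg·m·s⁻¹
  (4) W·s = J·s⁻¹·s = kg·m²·s⁻²
  (5) J·m⁻² = N·m·m⁻² = kg·s⁻²
Only (1) matches kg·m·s⁻².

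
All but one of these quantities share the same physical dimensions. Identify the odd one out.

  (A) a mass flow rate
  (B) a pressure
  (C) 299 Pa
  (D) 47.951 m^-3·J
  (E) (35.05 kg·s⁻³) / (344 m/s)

In SI base units:
  (A) [mass flow rate] = kg·s⁻¹
  (B) [pressure] = kg·m⁻¹·s⁻²
  (C) Pa = N·m⁻² = kg·m⁻¹·s⁻²
  (D) J·m⁻³ = N·m·m⁻³ = kg·m⁻¹·s⁻²
  (E) [kg·s⁻³] / [m·s⁻¹] = kg·m⁻¹·s⁻²
All reduce to kg·m⁻¹·s⁻² except (A), which is kg·s⁻¹.

(A)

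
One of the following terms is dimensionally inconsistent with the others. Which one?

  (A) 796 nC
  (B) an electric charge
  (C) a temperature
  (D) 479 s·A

(C)

Reduce each to base SI dimensions:
  (A) C = s·A
  (B) [electric charge] = s·A
  (C) [temperature] = K
  (D) A·s = s·A
All reduce to s·A except (C), which is K.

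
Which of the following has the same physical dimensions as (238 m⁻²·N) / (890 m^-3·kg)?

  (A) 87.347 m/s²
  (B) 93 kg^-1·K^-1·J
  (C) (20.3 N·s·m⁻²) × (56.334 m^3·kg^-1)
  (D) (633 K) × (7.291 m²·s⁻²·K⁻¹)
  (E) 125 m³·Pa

(D)

Reference: [kg·m⁻¹·s⁻²] / [kg·m⁻³] = m²·s⁻².
Each option:
  (A) m·s⁻²
  (B) J·kg⁻¹·K⁻¹ = N·m·kg⁻¹·K⁻¹ = m²·s⁻²·K⁻¹
  (C) [kg·m⁻¹·s⁻¹] · [kg⁻¹·m³] = m²·s⁻¹
  (D) [K] · [m²·s⁻²·K⁻¹] = m²·s⁻²  ← same
  (E) Pa·m³ = N·m⁻²·m³ = kg·m²·s⁻²
Only (D) matches m²·s⁻².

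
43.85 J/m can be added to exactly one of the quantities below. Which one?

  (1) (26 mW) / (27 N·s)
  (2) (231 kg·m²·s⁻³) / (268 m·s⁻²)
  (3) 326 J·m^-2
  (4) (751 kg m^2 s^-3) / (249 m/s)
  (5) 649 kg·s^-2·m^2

(4)

Reference: J·m⁻¹ = N·m·m⁻¹ = kg·m·s⁻².
Each option:
  (1) [kg·m²·s⁻³] / [kg·m·s⁻¹] = m·s⁻²
  (2) [kg·m²·s⁻³] / [m·s⁻²] = kg·m·s⁻¹
  (3) J·m⁻² = N·m·m⁻² = kg·s⁻²
  (4) [kg·m²·s⁻³] / [m·s⁻¹] = kg·m·s⁻²  ← same
  (5) kg·m²·s⁻²
Only (4) matches kg·m·s⁻².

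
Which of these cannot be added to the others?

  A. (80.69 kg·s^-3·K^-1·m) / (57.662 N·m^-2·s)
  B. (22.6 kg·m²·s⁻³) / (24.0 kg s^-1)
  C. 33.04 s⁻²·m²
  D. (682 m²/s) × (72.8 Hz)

A.

Expand each in SI base units:
  A. [kg·m·s⁻³·K⁻¹] / [kg·m⁻¹·s⁻¹] = m²·s⁻²·K⁻¹
  B. [kg·m²·s⁻³] / [kg·s⁻¹] = m²·s⁻²
  C. m²·s⁻²
  D. [m²·s⁻¹] · [s⁻¹] = m²·s⁻²
All reduce to m²·s⁻² except A., which is m²·s⁻²·K⁻¹.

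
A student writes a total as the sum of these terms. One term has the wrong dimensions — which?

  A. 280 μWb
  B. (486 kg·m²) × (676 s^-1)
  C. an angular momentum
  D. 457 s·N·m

A.

Expand each in SI base units:
  A. Wb = V·s = kg·m²·s⁻²·A⁻¹
  B. [kg·m²] · [s⁻¹] = kg·m²·s⁻¹
  C. [angular momentum] = kg·m²·s⁻¹
  D. N·m·s = kg·m·s⁻²·m·s = kg·m²·s⁻¹
All reduce to kg·m²·s⁻¹ except A., which is kg·m²·s⁻²·A⁻¹.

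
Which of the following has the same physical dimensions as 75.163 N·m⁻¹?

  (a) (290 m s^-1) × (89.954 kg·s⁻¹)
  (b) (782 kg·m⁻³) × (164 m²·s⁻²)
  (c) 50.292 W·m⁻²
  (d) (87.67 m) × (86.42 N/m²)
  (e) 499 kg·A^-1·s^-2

Reference: N·m⁻¹ = kg·m·s⁻²·m⁻¹ = kg·s⁻².
Each option:
  (a) [m·s⁻¹] · [kg·s⁻¹] = kg·m·s⁻²
  (b) [kg·m⁻³] · [m²·s⁻²] = kg·m⁻¹·s⁻²
  (c) W·m⁻² = J·s⁻¹·m⁻² = kg·s⁻³
  (d) [m] · [kg·m⁻¹·s⁻²] = kg·s⁻²  ← same
  (e) kg·s⁻²·A⁻¹
Only (d) matches kg·s⁻².

(d)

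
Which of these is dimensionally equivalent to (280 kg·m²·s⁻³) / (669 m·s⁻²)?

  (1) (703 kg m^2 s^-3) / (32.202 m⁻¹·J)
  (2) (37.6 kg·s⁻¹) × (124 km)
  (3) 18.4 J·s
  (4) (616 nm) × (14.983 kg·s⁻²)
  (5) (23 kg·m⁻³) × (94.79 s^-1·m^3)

(2)

Reference: [kg·m²·s⁻³] / [m·s⁻²] = kg·m·s⁻¹.
Each option:
  (1) [kg·m²·s⁻³] / [kg·m·s⁻²] = m·s⁻¹
  (2) [kg·s⁻¹] · [m] = kg·m·s⁻¹  ← same
  (3) J·s = N·m·s = kg·m²·s⁻¹
  (4) [m] · [kg·s⁻²] = kg·m·s⁻²
  (5) [kg·m⁻³] · [m³·s⁻¹] = kg·s⁻¹
Only (2) matches kg·m·s⁻¹.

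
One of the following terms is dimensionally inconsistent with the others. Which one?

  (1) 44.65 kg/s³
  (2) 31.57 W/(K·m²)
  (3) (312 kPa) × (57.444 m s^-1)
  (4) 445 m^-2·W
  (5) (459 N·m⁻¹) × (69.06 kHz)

Expand each in SI base units:
  (1) kg·s⁻³
  (2) W·m⁻²·K⁻¹ = J·s⁻¹·m⁻²·K⁻¹ = kg·s⁻³·K⁻¹
  (3) [kg·m⁻¹·s⁻²] · [m·s⁻¹] = kg·s⁻³
  (4) W·m⁻² = J·s⁻¹·m⁻² = kg·s⁻³
  (5) [kg·s⁻²] · [s⁻¹] = kg·s⁻³
All reduce to kg·s⁻³ except (2), which is kg·s⁻³·K⁻¹.

(2)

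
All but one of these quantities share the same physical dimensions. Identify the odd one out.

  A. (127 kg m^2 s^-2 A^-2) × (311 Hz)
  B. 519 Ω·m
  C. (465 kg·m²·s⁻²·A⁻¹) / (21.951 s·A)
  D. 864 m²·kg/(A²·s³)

Dimensions:
  A. [kg·m²·s⁻²·A⁻²] · [s⁻¹] = kg·m²·s⁻³·A⁻²
  B. Ω·m = V·A⁻¹·m = kg·m³·s⁻³·A⁻²
  C. [kg·m²·s⁻²·A⁻¹] / [s·A] = kg·m²·s⁻³·A⁻²
  D. kg·m²·s⁻³·A⁻²
All reduce to kg·m²·s⁻³·A⁻² except B., which is kg·m³·s⁻³·A⁻².

B.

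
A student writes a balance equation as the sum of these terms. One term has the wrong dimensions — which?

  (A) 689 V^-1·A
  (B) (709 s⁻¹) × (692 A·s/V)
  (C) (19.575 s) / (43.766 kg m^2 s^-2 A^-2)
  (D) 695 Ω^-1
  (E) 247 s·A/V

Reduce each to base SI dimensions:
  (A) A·V⁻¹ = A·(J·C⁻¹)⁻¹ = kg⁻¹·m⁻²·s³·A²
  (B) [s⁻¹] · [kg⁻¹·m⁻²·s⁴·A²] = kg⁻¹·m⁻²·s³·A²
  (C) [s] / [kg·m²·s⁻²·A⁻²] = kg⁻¹·m⁻²·s³·A²
  (D) Ω⁻¹ = (V·A⁻¹)⁻¹ = kg⁻¹·m⁻²·s³·A²
  (E) A·s·V⁻¹ = A·s·(J·C⁻¹)⁻¹ = kg⁻¹·m⁻²·s⁴·A²
All reduce to kg⁻¹·m⁻²·s³·A² except (E), which is kg⁻¹·m⁻²·s⁴·A².

(E)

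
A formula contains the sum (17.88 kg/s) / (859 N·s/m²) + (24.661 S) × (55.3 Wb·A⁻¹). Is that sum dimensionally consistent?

Dimensions:
  (17.88 kg/s) / (859 N·s/m²):  [kg·s⁻¹] / [kg·m⁻¹·s⁻¹] = m
  (24.661 S) × (55.3 Wb·A⁻¹):  [kg⁻¹·m⁻²·s³·A²] · [kg·m²·s⁻²·A⁻²] = s
m ≠ s, so they cannot be added.

No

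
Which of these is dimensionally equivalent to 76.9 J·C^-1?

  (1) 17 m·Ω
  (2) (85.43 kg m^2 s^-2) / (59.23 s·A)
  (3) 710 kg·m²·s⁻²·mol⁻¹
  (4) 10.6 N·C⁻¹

(2)

Reference: J·C⁻¹ = N·m·(s·A)⁻¹ = kg·m²·s⁻³·A⁻¹.
Each option:
  (1) Ω·m = V·A⁻¹·m = kg·m³·s⁻³·A⁻²
  (2) [kg·m²·s⁻²] / [s·A] = kg·m²·s⁻³·A⁻¹  ← same
  (3) kg·m²·s⁻²·mol⁻¹
  (4) N·C⁻¹ = kg·m·s⁻²·(s·A)⁻¹ = kg·m·s⁻³·A⁻¹
Only (2) matches kg·m²·s⁻³·A⁻¹.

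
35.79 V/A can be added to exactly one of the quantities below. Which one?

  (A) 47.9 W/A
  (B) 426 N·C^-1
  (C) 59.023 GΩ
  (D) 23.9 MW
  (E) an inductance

(C)

Reference: V·A⁻¹ = J·C⁻¹·A⁻¹ = kg·m²·s⁻³·A⁻².
Each option:
  (A) W·A⁻¹ = J·s⁻¹·A⁻¹ = kg·m²·s⁻³·A⁻¹
  (B) N·C⁻¹ = kg·m·s⁻²·(s·A)⁻¹ = kg·m·s⁻³·A⁻¹
  (C) Ω = V·A⁻¹ = kg·m²·s⁻³·A⁻²  ← same
  (D) W = J·s⁻¹ = kg·m²·s⁻³
  (E) [inductance] = kg·m²·s⁻²·A⁻²
Only (C) matches kg·m²·s⁻³·A⁻².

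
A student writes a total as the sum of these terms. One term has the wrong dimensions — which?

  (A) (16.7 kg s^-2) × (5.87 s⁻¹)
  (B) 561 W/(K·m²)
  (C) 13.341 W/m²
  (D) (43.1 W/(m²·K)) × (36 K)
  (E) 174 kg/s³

(B)

Work out the base dimensions of each:
  (A) [kg·s⁻²] · [s⁻¹] = kg·s⁻³
  (B) W·m⁻²·K⁻¹ = J·s⁻¹·m⁻²·K⁻¹ = kg·s⁻³·K⁻¹
  (C) W·m⁻² = J·s⁻¹·m⁻² = kg·s⁻³
  (D) [kg·s⁻³·K⁻¹] · [K] = kg·s⁻³
  (E) kg·s⁻³
All reduce to kg·s⁻³ except (B), which is kg·s⁻³·K⁻¹.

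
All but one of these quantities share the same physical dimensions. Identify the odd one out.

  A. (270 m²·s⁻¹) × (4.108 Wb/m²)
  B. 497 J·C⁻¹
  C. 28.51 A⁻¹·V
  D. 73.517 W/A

Expand each in SI base units:
  A. [m²·s⁻¹] · [kg·s⁻²·A⁻¹] = kg·m²·s⁻³·A⁻¹
  B. J·C⁻¹ = N·m·(s·A)⁻¹ = kg·m²·s⁻³·A⁻¹
  C. V·A⁻¹ = J·C⁻¹·A⁻¹ = kg·m²·s⁻³·A⁻²
  D. W·A⁻¹ = J·s⁻¹·A⁻¹ = kg·m²·s⁻³·A⁻¹
All reduce to kg·m²·s⁻³·A⁻¹ except C., which is kg·m²·s⁻³·A⁻².

C.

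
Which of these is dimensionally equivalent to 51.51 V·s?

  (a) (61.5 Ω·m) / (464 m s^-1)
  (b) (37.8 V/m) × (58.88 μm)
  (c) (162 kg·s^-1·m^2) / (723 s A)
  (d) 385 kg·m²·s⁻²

Reference: V·s = J·C⁻¹·s = kg·m²·s⁻²·A⁻¹.
Each option:
  (a) [kg·m³·s⁻³·A⁻²] / [m·s⁻¹] = kg·m²·s⁻²·A⁻²
  (b) [kg·m·s⁻³·A⁻¹] · [m] = kg·m²·s⁻³·A⁻¹
  (c) [kg·m²·s⁻¹] / [s·A] = kg·m²·s⁻²·A⁻¹  ← same
  (d) kg·m²·s⁻²
Only (c) matches kg·m²·s⁻²·A⁻¹.

(c)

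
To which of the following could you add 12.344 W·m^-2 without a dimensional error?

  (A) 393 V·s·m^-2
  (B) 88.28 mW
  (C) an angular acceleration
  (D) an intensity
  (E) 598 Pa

Reference: W·m⁻² = J·s⁻¹·m⁻² = kg·s⁻³.
Each option:
  (A) V·s·m⁻² = J·C⁻¹·s·m⁻² = kg·s⁻²·A⁻¹
  (B) W = J·s⁻¹ = kg·m²·s⁻³
  (C) [angular acceleration] = s⁻²
  (D) [intensity] = kg·s⁻³  ← same
  (E) Pa = N·m⁻² = kg·m⁻¹·s⁻²
Only (D) matches kg·s⁻³.

(D)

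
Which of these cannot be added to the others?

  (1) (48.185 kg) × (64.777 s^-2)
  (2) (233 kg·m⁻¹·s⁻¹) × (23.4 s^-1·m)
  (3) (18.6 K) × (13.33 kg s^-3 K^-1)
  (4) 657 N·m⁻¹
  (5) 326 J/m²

(3)

In SI base units:
  (1) [kg] · [s⁻²] = kg·s⁻²
  (2) [kg·m⁻¹·s⁻¹] · [m·s⁻¹] = kg·s⁻²
  (3) [K] · [kg·s⁻³·K⁻¹] = kg·s⁻³
  (4) N·m⁻¹ = kg·m·s⁻²·m⁻¹ = kg·s⁻²
  (5) J·m⁻² = N·m·m⁻² = kg·s⁻²
All reduce to kg·s⁻² except (3), which is kg·s⁻³.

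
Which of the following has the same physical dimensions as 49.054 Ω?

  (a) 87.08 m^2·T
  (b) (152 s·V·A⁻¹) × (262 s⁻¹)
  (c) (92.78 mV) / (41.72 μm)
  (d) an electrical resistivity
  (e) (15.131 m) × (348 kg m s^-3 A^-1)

Reference: Ω = V·A⁻¹ = kg·m²·s⁻³·A⁻².
Each option:
  (a) T·m² = Wb·m⁻²·m² = kg·m²·s⁻²·A⁻¹
  (b) [kg·m²·s⁻²·A⁻²] · [s⁻¹] = kg·m²·s⁻³·A⁻²  ← same
  (c) [kg·m²·s⁻³·A⁻¹] / [m] = kg·m·s⁻³·A⁻¹
  (d) [electrical resistivity] = kg·m³·s⁻³·A⁻²
  (e) [m] · [kg·m·s⁻³·A⁻¹] = kg·m²·s⁻³·A⁻¹
Only (b) matches kg·m²·s⁻³·A⁻².

(b)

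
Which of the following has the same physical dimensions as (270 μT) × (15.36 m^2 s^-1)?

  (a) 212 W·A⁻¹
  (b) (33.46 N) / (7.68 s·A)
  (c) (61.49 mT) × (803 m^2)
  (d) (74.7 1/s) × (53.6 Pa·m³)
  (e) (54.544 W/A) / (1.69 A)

(a)

Reference: [kg·s⁻²·A⁻¹] · [m²·s⁻¹] = kg·m²·s⁻³·A⁻¹.
Each option:
  (a) W·A⁻¹ = J·s⁻¹·A⁻¹ = kg·m²·s⁻³·A⁻¹  ← same
  (b) [kg·m·s⁻²] / [s·A] = kg·m·s⁻³·A⁻¹
  (c) [kg·s⁻²·A⁻¹] · [m²] = kg·m²·s⁻²·A⁻¹
  (d) [s⁻¹] · [kg·m²·s⁻²] = kg·m²·s⁻³
  (e) [kg·m²·s⁻³·A⁻¹] / [A] = kg·m²·s⁻³·A⁻²
Only (a) matches kg·m²·s⁻³·A⁻¹.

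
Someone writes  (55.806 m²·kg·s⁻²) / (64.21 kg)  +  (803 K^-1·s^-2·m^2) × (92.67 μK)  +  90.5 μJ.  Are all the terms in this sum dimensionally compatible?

No

Work out the base dimensions of each:
  (55.806 m²·kg·s⁻²) / (64.21 kg):  [kg·m²·s⁻²] / [kg] = m²·s⁻²
  (803 K^-1·s^-2·m^2) × (92.67 μK):  [m²·s⁻²·K⁻¹] · [K] = m²·s⁻²
  90.5 μJ:  J = N·m = kg·m²·s⁻²
The terms do not share a single dimension (kg·m²·s⁻² vs m²·s⁻²).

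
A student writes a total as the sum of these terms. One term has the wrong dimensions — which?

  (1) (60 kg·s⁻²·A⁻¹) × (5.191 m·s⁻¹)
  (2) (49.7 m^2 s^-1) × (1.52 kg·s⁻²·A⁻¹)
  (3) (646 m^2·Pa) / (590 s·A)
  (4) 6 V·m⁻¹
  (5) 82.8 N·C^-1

In SI base units:
  (1) [kg·s⁻²·A⁻¹] · [m·s⁻¹] = kg·m·s⁻³·A⁻¹
  (2) [m²·s⁻¹] · [kg·s⁻²·A⁻¹] = kg·m²·s⁻³·A⁻¹
  (3) [kg·m·s⁻²] / [s·A] = kg·m·s⁻³·A⁻¹
  (4) V·m⁻¹ = J·C⁻¹·m⁻¹ = kg·m·s⁻³·A⁻¹
  (5) N·C⁻¹ = kg·m·s⁻²·(s·A)⁻¹ = kg·m·s⁻³·A⁻¹
All reduce to kg·m·s⁻³·A⁻¹ except (2), which is kg·m²·s⁻³·A⁻¹.

(2)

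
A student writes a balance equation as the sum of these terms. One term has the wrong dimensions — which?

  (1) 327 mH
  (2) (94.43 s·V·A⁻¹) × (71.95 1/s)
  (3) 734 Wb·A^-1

In SI base units:
  (1) H = V·s·A⁻¹ = kg·m²·s⁻²·A⁻²
  (2) [kg·m²·s⁻²·A⁻²] · [s⁻¹] = kg·m²·s⁻³·A⁻²
  (3) Wb·A⁻¹ = V·s·A⁻¹ = kg·m²·s⁻²·A⁻²
All reduce to kg·m²·s⁻²·A⁻² except (2), which is kg·m²·s⁻³·A⁻².

(2)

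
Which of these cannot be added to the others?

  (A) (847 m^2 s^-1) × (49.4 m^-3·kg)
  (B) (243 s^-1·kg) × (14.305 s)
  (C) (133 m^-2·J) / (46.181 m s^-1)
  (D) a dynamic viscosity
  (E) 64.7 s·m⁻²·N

(B)

Dimensions:
  (A) [m²·s⁻¹] · [kg·m⁻³] = kg·m⁻¹·s⁻¹
  (B) [kg·s⁻¹] · [s] = kg
  (C) [kg·s⁻²] / [m·s⁻¹] = kg·m⁻¹·s⁻¹
  (D) [dynamic viscosity] = kg·m⁻¹·s⁻¹
  (E) N·s·m⁻² = kg·m·s⁻²·s·m⁻² = kg·m⁻¹·s⁻¹
All reduce to kg·m⁻¹·s⁻¹ except (B), which is kg.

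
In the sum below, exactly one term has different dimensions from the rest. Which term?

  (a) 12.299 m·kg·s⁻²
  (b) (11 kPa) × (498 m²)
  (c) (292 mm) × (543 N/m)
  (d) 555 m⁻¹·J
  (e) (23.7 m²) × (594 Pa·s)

(e)

Work out the base dimensions of each:
  (a) kg·m·s⁻²
  (b) [kg·m⁻¹·s⁻²] · [m²] = kg·m·s⁻²
  (c) [m] · [kg·s⁻²] = kg·m·s⁻²
  (d) J·m⁻¹ = N·m·m⁻¹ = kg·m·s⁻²
  (e) [m²] · [kg·m⁻¹·s⁻¹] = kg·m·s⁻¹
All reduce to kg·m·s⁻² except (e), which is kg·m·s⁻¹.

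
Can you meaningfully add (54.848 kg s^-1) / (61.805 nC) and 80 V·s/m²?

Yes

Expand each in SI base units:
  (54.848 kg s^-1) / (61.805 nC):  [kg·s⁻¹] / [s·A] = kg·s⁻²·A⁻¹
  80 V·s/m²:  V·s·m⁻² = J·C⁻¹·s·m⁻² = kg·s⁻²·A⁻¹
Both are kg·s⁻²·A⁻¹, so they have the same dimensions and can be added.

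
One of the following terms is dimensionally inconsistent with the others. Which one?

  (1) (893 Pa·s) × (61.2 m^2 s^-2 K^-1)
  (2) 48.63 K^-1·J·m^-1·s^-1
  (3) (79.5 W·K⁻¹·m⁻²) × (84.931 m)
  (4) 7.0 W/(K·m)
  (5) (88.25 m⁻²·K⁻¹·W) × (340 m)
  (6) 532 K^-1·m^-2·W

Dimensions:
  (1) [kg·m⁻¹·s⁻¹] · [m²·s⁻²·K⁻¹] = kg·m·s⁻³·K⁻¹
  (2) J·s⁻¹·m⁻¹·K⁻¹ = N·m·s⁻¹·m⁻¹·K⁻¹ = kg·m·s⁻³·K⁻¹
  (3) [kg·s⁻³·K⁻¹] · [m] = kg·m·s⁻³·K⁻¹
  (4) W·m⁻¹·K⁻¹ = J·s⁻¹·m⁻¹·K⁻¹ = kg·m·s⁻³·K⁻¹
  (5) [kg·s⁻³·K⁻¹] · [m] = kg·m·s⁻³·K⁻¹
  (6) W·m⁻²·K⁻¹ = J·s⁻¹·m⁻²·K⁻¹ = kg·s⁻³·K⁻¹
All reduce to kg·m·s⁻³·K⁻¹ except (6), which is kg·s⁻³·K⁻¹.

(6)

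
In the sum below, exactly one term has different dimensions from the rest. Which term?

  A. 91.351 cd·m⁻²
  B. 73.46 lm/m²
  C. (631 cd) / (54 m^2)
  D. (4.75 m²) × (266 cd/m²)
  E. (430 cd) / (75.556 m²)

Expand each in SI base units:
  A. cd·m⁻² = m⁻²·cd
  B. lm·m⁻² = cd·m⁻² = m⁻²·cd
  C. [cd] / [m²] = m⁻²·cd
  D. [m²] · [m⁻²·cd] = cd
  E. [cd] / [m²] = m⁻²·cd
All reduce to m⁻²·cd except D., which is cd.

D.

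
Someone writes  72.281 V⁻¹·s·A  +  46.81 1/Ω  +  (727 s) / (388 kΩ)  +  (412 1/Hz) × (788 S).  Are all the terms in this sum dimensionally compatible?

Work out the base dimensions of each:
  72.281 V⁻¹·s·A:  A·s·V⁻¹ = A·s·(J·C⁻¹)⁻¹ = kg⁻¹·m⁻²·s⁴·A²
  46.81 1/Ω:  Ω⁻¹ = (V·A⁻¹)⁻¹ = kg⁻¹·m⁻²·s³·A²
  (727 s) / (388 kΩ):  [s] / [kg·m²·s⁻³·A⁻²] = kg⁻¹·m⁻²·s⁴·A²
  (412 1/Hz) × (788 S):  [s] · [kg⁻¹·m⁻²·s³·A²] = kg⁻¹·m⁻²·s⁴·A²
The terms do not share a single dimension (kg⁻¹·m⁻²·s³·A² vs kg⁻¹·m⁻²·s⁴·A²).

No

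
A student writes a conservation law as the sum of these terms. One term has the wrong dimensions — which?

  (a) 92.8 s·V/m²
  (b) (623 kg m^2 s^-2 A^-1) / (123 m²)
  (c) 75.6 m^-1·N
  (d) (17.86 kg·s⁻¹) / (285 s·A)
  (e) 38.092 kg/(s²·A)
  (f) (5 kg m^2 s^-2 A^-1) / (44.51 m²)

Work out the base dimensions of each:
  (a) V·s·m⁻² = J·C⁻¹·s·m⁻² = kg·s⁻²·A⁻¹
  (b) [kg·m²·s⁻²·A⁻¹] / [m²] = kg·s⁻²·A⁻¹
  (c) N·m⁻¹ = kg·m·s⁻²·m⁻¹ = kg·s⁻²
  (d) [kg·s⁻¹] / [s·A] = kg·s⁻²·A⁻¹
  (e) kg·s⁻²·A⁻¹
  (f) [kg·m²·s⁻²·A⁻¹] / [m²] = kg·s⁻²·A⁻¹
All reduce to kg·s⁻²·A⁻¹ except (c), which is kg·s⁻².

(c)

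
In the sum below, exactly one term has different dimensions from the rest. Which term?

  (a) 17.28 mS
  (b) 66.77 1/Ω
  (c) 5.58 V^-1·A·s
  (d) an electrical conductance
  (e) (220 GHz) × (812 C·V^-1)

Reduce each to base SI dimensions:
  (a) S = Ω⁻¹ = kg⁻¹·m⁻²·s³·A²
  (b) Ω⁻¹ = (V·A⁻¹)⁻¹ = kg⁻¹·m⁻²·s³·A²
  (c) A·s·V⁻¹ = A·s·(J·C⁻¹)⁻¹ = kg⁻¹·m⁻²·s⁴·A²
  (d) [electrical conductance] = kg⁻¹·m⁻²·s³·A²
  (e) [s⁻¹] · [kg⁻¹·m⁻²·s⁴·A²] = kg⁻¹·m⁻²·s³·A²
All reduce to kg⁻¹·m⁻²·s³·A² except (c), which is kg⁻¹·m⁻²·s⁴·A².

(c)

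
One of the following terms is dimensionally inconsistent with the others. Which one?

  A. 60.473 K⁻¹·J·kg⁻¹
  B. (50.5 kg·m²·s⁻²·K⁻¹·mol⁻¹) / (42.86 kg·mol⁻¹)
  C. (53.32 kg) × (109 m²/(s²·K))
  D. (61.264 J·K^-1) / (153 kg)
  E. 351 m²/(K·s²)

C.

In SI base units:
  A. J·kg⁻¹·K⁻¹ = N·m·kg⁻¹·K⁻¹ = m²·s⁻²·K⁻¹
  B. [kg·m²·s⁻²·K⁻¹·mol⁻¹] / [kg·mol⁻¹] = m²·s⁻²·K⁻¹
  C. [kg] · [m²·s⁻²·K⁻¹] = kg·m²·s⁻²·K⁻¹
  D. [kg·m²·s⁻²·K⁻¹] / [kg] = m²·s⁻²·K⁻¹
  E. m²·s⁻²·K⁻¹
All reduce to m²·s⁻²·K⁻¹ except C., which is kg·m²·s⁻²·K⁻¹.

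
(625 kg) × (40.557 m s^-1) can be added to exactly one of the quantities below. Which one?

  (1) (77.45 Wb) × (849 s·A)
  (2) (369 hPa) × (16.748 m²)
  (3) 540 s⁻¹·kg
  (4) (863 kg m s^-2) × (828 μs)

(4)

Reference: [kg] · [m·s⁻¹] = kg·m·s⁻¹.
Each option:
  (1) [kg·m²·s⁻²·A⁻¹] · [s·A] = kg·m²·s⁻¹
  (2) [kg·m⁻¹·s⁻²] · [m²] = kg·m·s⁻²
  (3) kg·s⁻¹
  (4) [kg·m·s⁻²] · [s] = kg·m·s⁻¹  ← same
Only (4) matches kg·m·s⁻¹.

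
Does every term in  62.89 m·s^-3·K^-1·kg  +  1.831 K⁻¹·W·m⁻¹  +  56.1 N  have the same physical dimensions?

In SI base units:
  62.89 m·s^-3·K^-1·kg:  kg·m·s⁻³·K⁻¹
  1.831 K⁻¹·W·m⁻¹:  W·m⁻¹·K⁻¹ = J·s⁻¹·m⁻¹·K⁻¹ = kg·m·s⁻³·K⁻¹
  56.1 N:  N = kg·m·s⁻²
The terms do not share a single dimension (kg·m·s⁻² vs kg·m·s⁻³·K⁻¹).

No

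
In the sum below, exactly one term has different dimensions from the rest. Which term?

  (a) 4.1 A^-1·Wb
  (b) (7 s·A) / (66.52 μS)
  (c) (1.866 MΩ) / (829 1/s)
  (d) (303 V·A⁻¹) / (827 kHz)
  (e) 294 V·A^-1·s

Reduce each to base SI dimensions:
  (a) Wb·A⁻¹ = V·s·A⁻¹ = kg·m²·s⁻²·A⁻²
  (b) [s·A] / [kg⁻¹·m⁻²·s³·A²] = kg·m²·s⁻²·A⁻¹
  (c) [kg·m²·s⁻³·A⁻²] / [s⁻¹] = kg·m²·s⁻²·A⁻²
  (d) [kg·m²·s⁻³·A⁻²] / [s⁻¹] = kg·m²·s⁻²·A⁻²
  (e) V·s·A⁻¹ = J·C⁻¹·s·A⁻¹ = kg·m²·s⁻²·A⁻²
All reduce to kg·m²·s⁻²·A⁻² except (b), which is kg·m²·s⁻²·A⁻¹.

(b)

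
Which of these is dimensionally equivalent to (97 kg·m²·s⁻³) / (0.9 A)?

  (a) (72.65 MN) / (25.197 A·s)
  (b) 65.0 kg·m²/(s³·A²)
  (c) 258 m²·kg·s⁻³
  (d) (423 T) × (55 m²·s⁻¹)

Reference: [kg·m²·s⁻³] / [A] = kg·m²·s⁻³·A⁻¹.
Each option:
  (a) [kg·m·s⁻²] / [s·A] = kg·m·s⁻³·A⁻¹
  (b) kg·m²·s⁻³·A⁻²
  (c) kg·m²·s⁻³
  (d) [kg·s⁻²·A⁻¹] · [m²·s⁻¹] = kg·m²·s⁻³·A⁻¹  ← same
Only (d) matches kg·m²·s⁻³·A⁻¹.

(d)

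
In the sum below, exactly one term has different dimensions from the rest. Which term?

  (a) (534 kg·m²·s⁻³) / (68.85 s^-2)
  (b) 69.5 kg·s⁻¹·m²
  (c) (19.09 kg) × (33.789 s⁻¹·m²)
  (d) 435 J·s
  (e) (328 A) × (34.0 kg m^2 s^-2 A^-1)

Work out the base dimensions of each:
  (a) [kg·m²·s⁻³] / [s⁻²] = kg·m²·s⁻¹
  (b) kg·m²·s⁻¹
  (c) [kg] · [m²·s⁻¹] = kg·m²·s⁻¹
  (d) J·s = N·m·s = kg·m²·s⁻¹
  (e) [A] · [kg·m²·s⁻²·A⁻¹] = kg·m²·s⁻²
All reduce to kg·m²·s⁻¹ except (e), which is kg·m²·s⁻².

(e)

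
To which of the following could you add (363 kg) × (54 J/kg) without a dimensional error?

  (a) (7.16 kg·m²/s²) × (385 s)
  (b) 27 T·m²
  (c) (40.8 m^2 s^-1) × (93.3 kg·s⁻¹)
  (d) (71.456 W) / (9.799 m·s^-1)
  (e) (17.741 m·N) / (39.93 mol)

(c)

Reference: [kg] · [m²·s⁻²] = kg·m²·s⁻².
Each option:
  (a) [kg·m²·s⁻²] · [s] = kg·m²·s⁻¹
  (b) T·m² = Wb·m⁻²·m² = kg·m²·s⁻²·A⁻¹
  (c) [m²·s⁻¹] · [kg·s⁻¹] = kg·m²·s⁻²  ← same
  (d) [kg·m²·s⁻³] / [m·s⁻¹] = kg·m·s⁻²
  (e) [kg·m²·s⁻²] / [mol] = kg·m²·s⁻²·mol⁻¹
Only (c) matches kg·m²·s⁻².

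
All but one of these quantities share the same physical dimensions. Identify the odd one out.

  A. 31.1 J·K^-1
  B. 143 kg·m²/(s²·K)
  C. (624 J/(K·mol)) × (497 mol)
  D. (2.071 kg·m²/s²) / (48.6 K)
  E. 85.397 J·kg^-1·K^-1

E.

In SI base units:
  A. J·K⁻¹ = N·m·K⁻¹ = kg·m²·s⁻²·K⁻¹
  B. kg·m²·s⁻²·K⁻¹
  C. [kg·m²·s⁻²·K⁻¹·mol⁻¹] · [mol] = kg·m²·s⁻²·K⁻¹
  D. [kg·m²·s⁻²] / [K] = kg·m²·s⁻²·K⁻¹
  E. J·kg⁻¹·K⁻¹ = N·m·kg⁻¹·K⁻¹ = m²·s⁻²·K⁻¹
All reduce to kg·m²·s⁻²·K⁻¹ except E., which is m²·s⁻²·K⁻¹.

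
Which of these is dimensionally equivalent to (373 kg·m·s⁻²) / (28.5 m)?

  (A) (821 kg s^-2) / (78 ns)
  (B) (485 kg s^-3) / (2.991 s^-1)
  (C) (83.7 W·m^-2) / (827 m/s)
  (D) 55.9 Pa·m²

Reference: [kg·m·s⁻²] / [m] = kg·s⁻².
Each option:
  (A) [kg·s⁻²] / [s] = kg·s⁻³
  (B) [kg·s⁻³] / [s⁻¹] = kg·s⁻²  ← same
  (C) [kg·s⁻³] / [m·s⁻¹] = kg·m⁻¹·s⁻²
  (D) Pa·m² = N·m⁻²·m² = kg·m·s⁻²
Only (B) matches kg·s⁻².

(B)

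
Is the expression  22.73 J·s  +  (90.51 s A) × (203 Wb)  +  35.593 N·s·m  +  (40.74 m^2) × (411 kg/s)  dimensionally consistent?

Yes

Expand each in SI base units:
  22.73 J·s:  J·s = N·m·s = kg·m²·s⁻¹
  (90.51 s A) × (203 Wb):  [s·A] · [kg·m²·s⁻²·A⁻¹] = kg·m²·s⁻¹
  35.593 N·s·m:  N·m·s = kg·m·s⁻²·m·s = kg·m²·s⁻¹
  (40.74 m^2) × (411 kg/s):  [m²] · [kg·s⁻¹] = kg·m²·s⁻¹
Every term reduces to kg·m²·s⁻¹.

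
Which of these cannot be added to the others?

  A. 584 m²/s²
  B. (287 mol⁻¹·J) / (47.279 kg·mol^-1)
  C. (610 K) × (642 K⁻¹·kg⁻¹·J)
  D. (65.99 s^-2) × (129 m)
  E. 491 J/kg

D.

Work out the base dimensions of each:
  A. m²·s⁻²
  B. [kg·m²·s⁻²·mol⁻¹] / [kg·mol⁻¹] = m²·s⁻²
  C. [K] · [m²·s⁻²·K⁻¹] = m²·s⁻²
  D. [s⁻²] · [m] = m·s⁻²
  E. J·kg⁻¹ = N·m·kg⁻¹ = m²·s⁻²
All reduce to m²·s⁻² except D., which is m·s⁻².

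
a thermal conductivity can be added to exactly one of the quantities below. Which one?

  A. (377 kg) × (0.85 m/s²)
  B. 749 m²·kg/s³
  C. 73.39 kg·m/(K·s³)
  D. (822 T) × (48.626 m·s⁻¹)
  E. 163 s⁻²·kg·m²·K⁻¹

Reference: [thermal conductivity] = kg·m·s⁻³·K⁻¹.
Each option:
  A. [kg] · [m·s⁻²] = kg·m·s⁻²
  B. kg·m²·s⁻³
  C. kg·m·s⁻³·K⁻¹  ← same
  D. [kg·s⁻²·A⁻¹] · [m·s⁻¹] = kg·m·s⁻³·A⁻¹
  E. kg·m²·s⁻²·K⁻¹
Only C. matches kg·m·s⁻³·K⁻¹.

C.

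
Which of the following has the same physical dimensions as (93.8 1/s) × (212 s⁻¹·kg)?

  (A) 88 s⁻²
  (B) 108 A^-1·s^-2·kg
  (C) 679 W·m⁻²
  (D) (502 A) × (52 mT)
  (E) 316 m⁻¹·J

(D)

Reference: [s⁻¹] · [kg·s⁻¹] = kg·s⁻².
Each option:
  (A) s⁻²
  (B) kg·s⁻²·A⁻¹
  (C) W·m⁻² = J·s⁻¹·m⁻² = kg·s⁻³
  (D) [A] · [kg·s⁻²·A⁻¹] = kg·s⁻²  ← same
  (E) J·m⁻¹ = N·m·m⁻¹ = kg·m·s⁻²
Only (D) matches kg·s⁻².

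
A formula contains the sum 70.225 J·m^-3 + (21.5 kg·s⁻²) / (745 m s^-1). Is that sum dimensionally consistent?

Expand each in SI base units:
  70.225 J·m^-3:  J·m⁻³ = N·m·m⁻³ = kg·m⁻¹·s⁻²
  (21.5 kg·s⁻²) / (745 m s^-1):  [kg·s⁻²] / [m·s⁻¹] = kg·m⁻¹·s⁻¹
kg·m⁻¹·s⁻² ≠ kg·m⁻¹·s⁻¹, so they cannot be added.

No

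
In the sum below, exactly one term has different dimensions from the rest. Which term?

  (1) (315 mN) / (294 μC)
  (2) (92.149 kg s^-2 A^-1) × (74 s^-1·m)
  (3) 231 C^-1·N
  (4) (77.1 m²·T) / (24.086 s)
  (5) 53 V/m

Work out the base dimensions of each:
  (1) [kg·m·s⁻²] / [s·A] = kg·m·s⁻³·A⁻¹
  (2) [kg·s⁻²·A⁻¹] · [m·s⁻¹] = kg·m·s⁻³·A⁻¹
  (3) N·C⁻¹ = kg·m·s⁻²·(s·A)⁻¹ = kg·m·s⁻³·A⁻¹
  (4) [kg·m²·s⁻²·A⁻¹] / [s] = kg·m²·s⁻³·A⁻¹
  (5) V·m⁻¹ = J·C⁻¹·m⁻¹ = kg·m·s⁻³·A⁻¹
All reduce to kg·m·s⁻³·A⁻¹ except (4), which is kg·m²·s⁻³·A⁻¹.

(4)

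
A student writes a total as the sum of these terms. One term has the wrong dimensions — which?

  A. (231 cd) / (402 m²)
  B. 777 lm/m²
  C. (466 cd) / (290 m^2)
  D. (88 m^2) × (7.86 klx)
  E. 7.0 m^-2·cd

Expand each in SI base units:
  A. [cd] / [m²] = m⁻²·cd
  B. lm·m⁻² = cd·m⁻² = m⁻²·cd
  C. [cd] / [m²] = m⁻²·cd
  D. [m²] · [m⁻²·cd] = cd
  E. cd·m⁻² = m⁻²·cd
All reduce to m⁻²·cd except D., which is cd.

D.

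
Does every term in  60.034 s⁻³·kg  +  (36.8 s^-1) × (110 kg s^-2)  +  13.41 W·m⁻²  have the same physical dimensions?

Expand each in SI base units:
  60.034 s⁻³·kg:  kg·s⁻³
  (36.8 s^-1) × (110 kg s^-2):  [s⁻¹] · [kg·s⁻²] = kg·s⁻³
  13.41 W·m⁻²:  W·m⁻² = J·s⁻¹·m⁻² = kg·s⁻³
Every term reduces to kg·s⁻³.

Yes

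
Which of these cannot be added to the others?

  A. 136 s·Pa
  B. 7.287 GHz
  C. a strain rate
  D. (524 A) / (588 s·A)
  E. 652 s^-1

Dimensions:
  A. Pa·s = N·m⁻²·s = kg·m⁻¹·s⁻¹
  B. Hz = s⁻¹
  C. [strain rate] = s⁻¹
  D. [A] / [s·A] = s⁻¹
  E. s⁻¹
All reduce to s⁻¹ except A., which is kg·m⁻¹·s⁻¹.

A.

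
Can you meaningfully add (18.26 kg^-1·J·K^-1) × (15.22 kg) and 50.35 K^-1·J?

Yes

In SI base units:
  (18.26 kg^-1·J·K^-1) × (15.22 kg):  [m²·s⁻²·K⁻¹] · [kg] = kg·m²·s⁻²·K⁻¹
  50.35 K^-1·J:  J·K⁻¹ = N·m·K⁻¹ = kg·m²·s⁻²·K⁻¹
Both are kg·m²·s⁻²·K⁻¹, so they have the same dimensions and can be added.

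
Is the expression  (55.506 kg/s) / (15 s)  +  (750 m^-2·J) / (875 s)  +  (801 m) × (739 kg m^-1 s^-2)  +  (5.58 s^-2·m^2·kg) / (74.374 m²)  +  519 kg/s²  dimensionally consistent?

No

Reduce each to base SI dimensions:
  (55.506 kg/s) / (15 s):  [kg·s⁻¹] / [s] = kg·s⁻²
  (750 m^-2·J) / (875 s):  [kg·s⁻²] / [s] = kg·s⁻³
  (801 m) × (739 kg m^-1 s^-2):  [m] · [kg·m⁻¹·s⁻²] = kg·s⁻²
  (5.58 s^-2·m^2·kg) / (74.374 m²):  [kg·m²·s⁻²] / [m²] = kg·s⁻²
  519 kg/s²:  kg·s⁻²
The terms do not share a single dimension (kg·s⁻² vs kg·s⁻³).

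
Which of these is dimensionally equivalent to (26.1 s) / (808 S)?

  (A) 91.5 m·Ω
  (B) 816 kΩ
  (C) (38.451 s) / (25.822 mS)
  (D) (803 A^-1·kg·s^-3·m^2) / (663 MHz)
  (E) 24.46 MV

Reference: [s] / [kg⁻¹·m⁻²·s³·A²] = kg·m²·s⁻²·A⁻².
Each option:
  (A) Ω·m = V·A⁻¹·m = kg·m³·s⁻³·A⁻²
  (B) Ω = V·A⁻¹ = kg·m²·s⁻³·A⁻²
  (C) [s] / [kg⁻¹·m⁻²·s³·A²] = kg·m²·s⁻²·A⁻²  ← same
  (D) [kg·m²·s⁻³·A⁻¹] / [s⁻¹] = kg·m²·s⁻²·A⁻¹
  (E) V = J·C⁻¹ = kg·m²·s⁻³·A⁻¹
Only (C) matches kg·m²·s⁻²·A⁻².

(C)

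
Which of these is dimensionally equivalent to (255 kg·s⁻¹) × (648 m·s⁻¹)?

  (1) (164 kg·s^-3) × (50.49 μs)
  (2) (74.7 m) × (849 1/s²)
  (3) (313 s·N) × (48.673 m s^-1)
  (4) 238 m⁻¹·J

Reference: [kg·s⁻¹] · [m·s⁻¹] = kg·m·s⁻².
Each option:
  (1) [kg·s⁻³] · [s] = kg·s⁻²
  (2) [m] · [s⁻²] = m·s⁻²
  (3) [kg·m·s⁻¹] · [m·s⁻¹] = kg·m²·s⁻²
  (4) J·m⁻¹ = N·m·m⁻¹ = kg·m·s⁻²  ← same
Only (4) matches kg·m·s⁻².

(4)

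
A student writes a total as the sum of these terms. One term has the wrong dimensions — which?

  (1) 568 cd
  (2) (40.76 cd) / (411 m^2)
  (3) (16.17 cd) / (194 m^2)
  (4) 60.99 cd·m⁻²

Expand each in SI base units:
  (1) cd
  (2) [cd] / [m²] = m⁻²·cd
  (3) [cd] / [m²] = m⁻²·cd
  (4) cd·m⁻² = m⁻²·cd
All reduce to m⁻²·cd except (1), which is cd.

(1)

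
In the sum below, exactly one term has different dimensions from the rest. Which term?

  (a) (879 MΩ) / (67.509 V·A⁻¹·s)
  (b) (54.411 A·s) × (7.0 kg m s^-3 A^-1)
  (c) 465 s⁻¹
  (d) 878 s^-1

Dimensions:
  (a) [kg·m²·s⁻³·A⁻²] / [kg·m²·s⁻²·A⁻²] = s⁻¹
  (b) [s·A] · [kg·m·s⁻³·A⁻¹] = kg·m·s⁻²
  (c) s⁻¹
  (d) s⁻¹
All reduce to s⁻¹ except (b), which is kg·m·s⁻².

(b)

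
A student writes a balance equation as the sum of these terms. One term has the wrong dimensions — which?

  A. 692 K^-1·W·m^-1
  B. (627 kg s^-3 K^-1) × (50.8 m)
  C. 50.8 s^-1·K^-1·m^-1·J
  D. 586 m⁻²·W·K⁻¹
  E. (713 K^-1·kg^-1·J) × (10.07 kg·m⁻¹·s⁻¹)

In SI base units:
  A. W·m⁻¹·K⁻¹ = J·s⁻¹·m⁻¹·K⁻¹ = kg·m·s⁻³·K⁻¹
  B. [kg·s⁻³·K⁻¹] · [m] = kg·m·s⁻³·K⁻¹
  C. J·s⁻¹·m⁻¹·K⁻¹ = N·m·s⁻¹·m⁻¹·K⁻¹ = kg·m·s⁻³·K⁻¹
  D. W·m⁻²·K⁻¹ = J·s⁻¹·m⁻²·K⁻¹ = kg·s⁻³·K⁻¹
  E. [m²·s⁻²·K⁻¹] · [kg·m⁻¹·s⁻¹] = kg·m·s⁻³·K⁻¹
All reduce to kg·m·s⁻³·K⁻¹ except D., which is kg·s⁻³·K⁻¹.

D.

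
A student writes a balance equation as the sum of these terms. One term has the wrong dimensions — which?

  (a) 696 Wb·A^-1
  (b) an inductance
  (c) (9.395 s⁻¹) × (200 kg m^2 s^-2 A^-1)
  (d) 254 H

(c)

Work out the base dimensions of each:
  (a) Wb·A⁻¹ = V·s·A⁻¹ = kg·m²·s⁻²·A⁻²
  (b) [inductance] = kg·m²·s⁻²·A⁻²
  (c) [s⁻¹] · [kg·m²·s⁻²·A⁻¹] = kg·m²·s⁻³·A⁻¹
  (d) H = V·s·A⁻¹ = kg·m²·s⁻²·A⁻²
All reduce to kg·m²·s⁻²·A⁻² except (c), which is kg·m²·s⁻³·A⁻¹.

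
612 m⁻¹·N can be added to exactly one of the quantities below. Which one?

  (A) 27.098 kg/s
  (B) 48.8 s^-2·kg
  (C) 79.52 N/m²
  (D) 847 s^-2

Reference: N·m⁻¹ = kg·m·s⁻²·m⁻¹ = kg·s⁻².
Each option:
  (A) kg·s⁻¹
  (B) kg·s⁻²  ← same
  (C) N·m⁻² = kg·m·s⁻²·m⁻² = kg·m⁻¹·s⁻²
  (D) s⁻²
Only (B) matches kg·s⁻².

(B)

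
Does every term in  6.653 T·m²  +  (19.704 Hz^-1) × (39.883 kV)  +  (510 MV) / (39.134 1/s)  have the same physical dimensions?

Dimensions:
  6.653 T·m²:  T·m² = Wb·m⁻²·m² = kg·m²·s⁻²·A⁻¹
  (19.704 Hz^-1) × (39.883 kV):  [s] · [kg·m²·s⁻³·A⁻¹] = kg·m²·s⁻²·A⁻¹
  (510 MV) / (39.134 1/s):  [kg·m²·s⁻³·A⁻¹] / [s⁻¹] = kg·m²·s⁻²·A⁻¹
Every term reduces to kg·m²·s⁻²·A⁻¹.

Yes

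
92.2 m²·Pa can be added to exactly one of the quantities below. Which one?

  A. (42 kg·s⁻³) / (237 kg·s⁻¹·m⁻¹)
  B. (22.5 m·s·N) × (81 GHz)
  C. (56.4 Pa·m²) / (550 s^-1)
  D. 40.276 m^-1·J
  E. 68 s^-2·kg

Reference: Pa·m² = N·m⁻²·m² = kg·m·s⁻².
Each option:
  A. [kg·s⁻³] / [kg·m⁻¹·s⁻¹] = m·s⁻²
  B. [kg·m²·s⁻¹] · [s⁻¹] = kg·m²·s⁻²
  C. [kg·m·s⁻²] / [s⁻¹] = kg·m·s⁻¹
  D. J·m⁻¹ = N·m·m⁻¹ = kg·m·s⁻²  ← same
  E. kg·s⁻²
Only D. matches kg·m·s⁻².

D.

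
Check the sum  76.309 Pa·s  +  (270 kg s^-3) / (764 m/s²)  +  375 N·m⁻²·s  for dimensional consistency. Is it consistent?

In SI base units:
  76.309 Pa·s:  Pa·s = N·m⁻²·s = kg·m⁻¹·s⁻¹
  (270 kg s^-3) / (764 m/s²):  [kg·s⁻³] / [m·s⁻²] = kg·m⁻¹·s⁻¹
  375 N·m⁻²·s:  N·s·m⁻² = kg·m·s⁻²·s·m⁻² = kg·m⁻¹·s⁻¹
Every term reduces to kg·m⁻¹·s⁻¹.

Yes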